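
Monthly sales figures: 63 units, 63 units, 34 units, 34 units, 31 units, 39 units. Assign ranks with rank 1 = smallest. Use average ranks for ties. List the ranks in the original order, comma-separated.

5.5, 5.5, 2.5, 2.5, 1, 4

Sorted (ascending): 31, 34, 34, 39, 63, 63
The 2 values of 34 occupy positions 2–3 → average rank (2+3)/2 = 2.5.
The 2 values of 63 occupy positions 5–6 → average rank (5+6)/2 = 5.5.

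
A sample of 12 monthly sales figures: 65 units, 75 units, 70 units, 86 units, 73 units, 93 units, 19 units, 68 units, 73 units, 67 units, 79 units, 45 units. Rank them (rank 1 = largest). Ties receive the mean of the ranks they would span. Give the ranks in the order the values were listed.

Sorted (descending): 93, 86, 79, 75, 73, 73, 70, 68, 67, 65, 45, 19
The 2 values of 73 occupy positions 5–6 → average rank (5+6)/2 = 5.5.

10, 4, 7, 2, 5.5, 1, 12, 8, 5.5, 9, 3, 11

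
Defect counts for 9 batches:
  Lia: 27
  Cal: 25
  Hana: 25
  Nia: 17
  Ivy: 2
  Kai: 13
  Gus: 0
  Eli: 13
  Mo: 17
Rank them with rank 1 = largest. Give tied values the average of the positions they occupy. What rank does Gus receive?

Sorted (descending): 27, 25, 25, 17, 17, 13, 13, 2, 0
The 2 values of 25 occupy positions 2–3 → average rank (2+3)/2 = 2.5.
The 2 values of 17 occupy positions 4–5 → average rank (4+5)/2 = 4.5.
The 2 values of 13 occupy positions 6–7 → average rank (6+7)/2 = 6.5.
Gus has value 0 → rank 9.

9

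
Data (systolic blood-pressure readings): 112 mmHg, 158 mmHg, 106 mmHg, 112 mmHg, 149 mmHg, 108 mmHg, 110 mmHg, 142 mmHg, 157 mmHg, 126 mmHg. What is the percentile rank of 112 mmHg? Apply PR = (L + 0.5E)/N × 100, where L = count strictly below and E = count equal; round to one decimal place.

N = 10.
Strictly below 112: 3. Equal to 112: 2.
PR = (3 + 0.5·2)/10 × 100 = 40.0

40.0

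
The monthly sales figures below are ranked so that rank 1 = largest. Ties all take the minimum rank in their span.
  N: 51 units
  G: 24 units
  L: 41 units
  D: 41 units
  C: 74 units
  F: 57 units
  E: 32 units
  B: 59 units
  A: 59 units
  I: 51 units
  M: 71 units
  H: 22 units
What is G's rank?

Sorted (descending): 74, 71, 59, 59, 57, 51, 51, 41, 41, 32, 24, 22
The 2 values of 59 occupy positions 3–4 → each gets rank 3.
The 2 values of 51 occupy positions 6–7 → each gets rank 6.
The 2 values of 41 occupy positions 8–9 → each gets rank 8.
G has value 24 units → rank 11.

11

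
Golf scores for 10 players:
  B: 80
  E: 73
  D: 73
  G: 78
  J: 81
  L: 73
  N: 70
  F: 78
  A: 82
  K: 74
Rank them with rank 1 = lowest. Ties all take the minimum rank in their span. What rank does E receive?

Sorted (ascending): 70, 73, 73, 73, 74, 78, 78, 80, 81, 82
The 3 values of 73 occupy positions 2–4 → each gets rank 2.
The 2 values of 78 occupy positions 6–7 → each gets rank 6.
E has value 73 → rank 2.

2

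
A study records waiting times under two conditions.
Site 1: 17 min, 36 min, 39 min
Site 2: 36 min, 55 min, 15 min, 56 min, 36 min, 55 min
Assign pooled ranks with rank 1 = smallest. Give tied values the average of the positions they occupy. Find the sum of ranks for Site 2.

33

Sorted (ascending): 15, 17, 36, 36, 36, 39, 55, 55, 56
The 3 values of 36 occupy positions 3–5 → average rank 4.
The 2 values of 55 occupy positions 7–8 → average rank (7+8)/2 = 7.5.
Site 2 values → pooled ranks: 36→4, 55→7.5, 15→1, 56→9, 36→4, 55→7.5
Rank sum = 4 + 7.5 + 1 + 9 + 4 + 7.5 = 33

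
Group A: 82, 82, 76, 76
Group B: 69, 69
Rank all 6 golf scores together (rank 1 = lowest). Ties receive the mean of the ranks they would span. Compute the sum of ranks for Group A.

Sorted (ascending): 69, 69, 76, 76, 82, 82
The 2 values of 69 occupy positions 1–2 → average rank (1+2)/2 = 1.5.
The 2 values of 76 occupy positions 3–4 → average rank (3+4)/2 = 3.5.
The 2 values of 82 occupy positions 5–6 → average rank (5+6)/2 = 5.5.
Group A values → pooled ranks: 82→5.5, 82→5.5, 76→3.5, 76→3.5
Rank sum = 5.5 + 5.5 + 3.5 + 3.5 = 18

18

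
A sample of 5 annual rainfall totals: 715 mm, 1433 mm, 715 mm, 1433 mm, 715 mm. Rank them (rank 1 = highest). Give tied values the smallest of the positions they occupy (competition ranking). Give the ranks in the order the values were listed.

Sorted (descending): 1433, 1433, 715, 715, 715
The 2 values of 1433 occupy positions 1–2 → each gets rank 1.
The 3 values of 715 occupy positions 3–5 → each gets rank 3.

3, 1, 3, 1, 3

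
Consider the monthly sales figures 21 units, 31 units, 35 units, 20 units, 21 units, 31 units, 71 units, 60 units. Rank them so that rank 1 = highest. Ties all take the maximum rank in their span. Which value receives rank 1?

71

Sorted (descending): 71, 60, 35, 31, 31, 21, 21, 20
The 2 values of 31 occupy positions 4–5 → each gets rank 5.
The 2 values of 21 occupy positions 6–7 → each gets rank 7.
Rank 1 → value 71.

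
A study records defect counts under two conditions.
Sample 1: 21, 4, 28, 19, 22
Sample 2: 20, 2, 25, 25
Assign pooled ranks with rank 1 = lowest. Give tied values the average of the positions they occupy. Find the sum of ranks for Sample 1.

Sorted (ascending): 2, 4, 19, 20, 21, 22, 25, 25, 28
The 2 values of 25 occupy positions 7–8 → average rank (7+8)/2 = 7.5.
Sample 1 values → pooled ranks: 21→5, 4→2, 28→9, 19→3, 22→6
Rank sum = 5 + 2 + 9 + 3 + 6 = 25

25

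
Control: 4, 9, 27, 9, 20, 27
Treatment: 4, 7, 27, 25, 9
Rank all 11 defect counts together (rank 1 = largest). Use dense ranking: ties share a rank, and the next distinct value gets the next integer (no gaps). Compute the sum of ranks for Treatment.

Sorted (descending): 27, 27, 27, 25, 20, 9, 9, 9, 7, 4, 4
The 3 values of 27 share dense rank 1.
The 3 values of 9 share dense rank 4.
The 2 values of 4 share dense rank 6.
Remaining distinct values take the next consecutive integers.
Treatment values → pooled ranks: 4→6, 7→5, 27→1, 25→2, 9→4
Rank sum = 6 + 5 + 1 + 2 + 4 = 18

18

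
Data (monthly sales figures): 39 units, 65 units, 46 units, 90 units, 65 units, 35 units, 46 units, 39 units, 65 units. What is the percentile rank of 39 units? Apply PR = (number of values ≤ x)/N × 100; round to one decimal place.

N = 9.
Strictly below 39: 1. Equal to 39: 2.
PR = 3/9 × 100 = 33.3

33.3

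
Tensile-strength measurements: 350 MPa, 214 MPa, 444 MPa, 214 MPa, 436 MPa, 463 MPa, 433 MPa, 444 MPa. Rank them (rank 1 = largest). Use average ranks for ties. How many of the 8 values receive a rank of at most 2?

Sorted (descending): 463, 444, 444, 436, 433, 350, 214, 214
The 2 values of 444 occupy positions 2–3 → average rank (2+3)/2 = 2.5.
The 2 values of 214 occupy positions 7–8 → average rank (7+8)/2 = 7.5.
Ranks ≤ 2: {1} → 1 value.

1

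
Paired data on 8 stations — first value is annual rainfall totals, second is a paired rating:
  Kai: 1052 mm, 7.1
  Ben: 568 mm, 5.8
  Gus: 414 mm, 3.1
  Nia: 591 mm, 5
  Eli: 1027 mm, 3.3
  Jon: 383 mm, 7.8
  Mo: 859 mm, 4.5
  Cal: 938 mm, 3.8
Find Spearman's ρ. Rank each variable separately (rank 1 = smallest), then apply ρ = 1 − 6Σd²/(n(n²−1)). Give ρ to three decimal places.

Ranks of variable 1: 8, 3, 2, 4, 7, 1, 5, 6
Ranks of variable 2: 7, 6, 1, 5, 2, 8, 4, 3
d = r₁ − r₂: 1, -3, 1, -1, 5, -7, 1, 3
d²: 1, 9, 1, 1, 25, 49, 1, 9; Σd² = 96
ρ = 1 − 6·96/(8·63) = 1 − 576/504 = -0.143

-0.143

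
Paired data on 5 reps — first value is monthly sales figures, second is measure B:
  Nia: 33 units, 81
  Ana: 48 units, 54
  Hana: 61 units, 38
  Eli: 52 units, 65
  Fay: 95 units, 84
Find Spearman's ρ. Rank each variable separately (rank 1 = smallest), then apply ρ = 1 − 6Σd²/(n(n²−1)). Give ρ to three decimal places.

Ranks of variable 1: 1, 2, 4, 3, 5
Ranks of variable 2: 4, 2, 1, 3, 5
d = r₁ − r₂: -3, 0, 3, 0, 0
d²: 9, 0, 9, 0, 0; Σd² = 18
ρ = 1 − 6·18/(5·24) = 1 − 108/120 = 0.100

0.100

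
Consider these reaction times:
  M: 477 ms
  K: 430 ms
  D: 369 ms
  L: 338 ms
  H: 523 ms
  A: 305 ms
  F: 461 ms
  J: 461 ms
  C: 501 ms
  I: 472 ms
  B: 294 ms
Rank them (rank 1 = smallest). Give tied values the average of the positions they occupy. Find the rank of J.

6.5

Sorted (ascending): 294, 305, 338, 369, 430, 461, 461, 472, 477, 501, 523
The 2 values of 461 occupy positions 6–7 → average rank (6+7)/2 = 6.5.
J has value 461 ms → rank 6.5.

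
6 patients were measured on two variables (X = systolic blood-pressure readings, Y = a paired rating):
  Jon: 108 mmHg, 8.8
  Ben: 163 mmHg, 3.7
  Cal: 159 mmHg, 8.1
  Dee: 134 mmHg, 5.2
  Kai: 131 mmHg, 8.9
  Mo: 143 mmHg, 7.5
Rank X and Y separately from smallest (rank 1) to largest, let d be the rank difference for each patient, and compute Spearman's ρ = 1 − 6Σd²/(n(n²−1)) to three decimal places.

-0.714

Ranks of variable 1: 1, 6, 5, 3, 2, 4
Ranks of variable 2: 5, 1, 4, 2, 6, 3
d = r₁ − r₂: -4, 5, 1, 1, -4, 1
d²: 16, 25, 1, 1, 16, 1; Σd² = 60
ρ = 1 − 6·60/(6·35) = 1 − 360/210 = -0.714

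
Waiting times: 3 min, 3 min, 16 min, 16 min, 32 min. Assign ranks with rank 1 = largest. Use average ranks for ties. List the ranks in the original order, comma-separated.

Sorted (descending): 32, 16, 16, 3, 3
The 2 values of 16 occupy positions 2–3 → average rank (2+3)/2 = 2.5.
The 2 values of 3 occupy positions 4–5 → average rank (4+5)/2 = 4.5.

4.5, 4.5, 2.5, 2.5, 1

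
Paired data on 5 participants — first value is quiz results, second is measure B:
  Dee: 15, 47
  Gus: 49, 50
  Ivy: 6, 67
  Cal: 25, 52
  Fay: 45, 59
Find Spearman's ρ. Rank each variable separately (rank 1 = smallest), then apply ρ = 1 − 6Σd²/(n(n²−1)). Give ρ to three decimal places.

-0.300

Ranks of variable 1: 2, 5, 1, 3, 4
Ranks of variable 2: 1, 2, 5, 3, 4
d = r₁ − r₂: 1, 3, -4, 0, 0
d²: 1, 9, 16, 0, 0; Σd² = 26
ρ = 1 − 6·26/(5·24) = 1 − 156/120 = -0.300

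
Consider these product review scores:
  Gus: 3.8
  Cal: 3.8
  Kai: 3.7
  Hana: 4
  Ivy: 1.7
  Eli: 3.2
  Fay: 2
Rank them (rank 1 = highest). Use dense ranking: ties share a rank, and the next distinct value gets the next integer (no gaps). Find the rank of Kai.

3

Sorted (descending): 4, 3.8, 3.8, 3.7, 3.2, 2, 1.7
The 2 values of 3.8 share dense rank 2.
Remaining distinct values take the next consecutive integers.
Kai has value 3.7 → rank 3.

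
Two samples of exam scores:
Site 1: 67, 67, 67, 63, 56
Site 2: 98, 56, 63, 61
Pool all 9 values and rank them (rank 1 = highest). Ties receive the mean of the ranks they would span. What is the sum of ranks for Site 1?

Sorted (descending): 98, 67, 67, 67, 63, 63, 61, 56, 56
The 3 values of 67 occupy positions 2–4 → average rank 3.
The 2 values of 63 occupy positions 5–6 → average rank (5+6)/2 = 5.5.
The 2 values of 56 occupy positions 8–9 → average rank (8+9)/2 = 8.5.
Site 1 values → pooled ranks: 67→3, 67→3, 67→3, 63→5.5, 56→8.5
Rank sum = 3 + 3 + 3 + 5.5 + 8.5 = 23

23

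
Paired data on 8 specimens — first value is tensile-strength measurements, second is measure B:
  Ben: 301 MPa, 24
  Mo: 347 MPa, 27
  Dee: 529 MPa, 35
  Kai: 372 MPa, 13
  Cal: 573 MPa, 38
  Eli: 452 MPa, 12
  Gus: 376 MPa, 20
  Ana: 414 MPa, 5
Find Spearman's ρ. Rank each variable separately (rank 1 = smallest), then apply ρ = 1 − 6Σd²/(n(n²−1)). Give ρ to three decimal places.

Ranks of variable 1: 1, 2, 7, 3, 8, 6, 4, 5
Ranks of variable 2: 5, 6, 7, 3, 8, 2, 4, 1
d = r₁ − r₂: -4, -4, 0, 0, 0, 4, 0, 4
d²: 16, 16, 0, 0, 0, 16, 0, 16; Σd² = 64
ρ = 1 − 6·64/(8·63) = 1 − 384/504 = 0.238

0.238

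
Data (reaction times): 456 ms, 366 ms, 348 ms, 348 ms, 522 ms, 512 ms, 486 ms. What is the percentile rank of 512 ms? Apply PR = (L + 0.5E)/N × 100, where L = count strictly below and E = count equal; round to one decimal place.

78.6

N = 7.
Strictly below 512: 5. Equal to 512: 1.
PR = (5 + 0.5·1)/7 × 100 = 78.6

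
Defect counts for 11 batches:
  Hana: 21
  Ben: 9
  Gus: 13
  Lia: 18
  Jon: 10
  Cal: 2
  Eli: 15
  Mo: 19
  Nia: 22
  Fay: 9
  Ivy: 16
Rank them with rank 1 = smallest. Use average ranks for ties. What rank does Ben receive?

2.5

Sorted (ascending): 2, 9, 9, 10, 13, 15, 16, 18, 19, 21, 22
The 2 values of 9 occupy positions 2–3 → average rank (2+3)/2 = 2.5.
Ben has value 9 → rank 2.5.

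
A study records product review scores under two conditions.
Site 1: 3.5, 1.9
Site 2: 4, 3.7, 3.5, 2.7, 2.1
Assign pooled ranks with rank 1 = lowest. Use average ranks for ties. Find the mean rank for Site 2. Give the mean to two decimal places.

4.50

Sorted (ascending): 1.9, 2.1, 2.7, 3.5, 3.5, 3.7, 4
The 2 values of 3.5 occupy positions 4–5 → average rank (4+5)/2 = 4.5.
Site 2 values → pooled ranks: 4→7, 3.7→6, 3.5→4.5, 2.7→3, 2.1→2
Mean rank = (7 + 6 + 4.5 + 3 + 2) / 5 = 4.50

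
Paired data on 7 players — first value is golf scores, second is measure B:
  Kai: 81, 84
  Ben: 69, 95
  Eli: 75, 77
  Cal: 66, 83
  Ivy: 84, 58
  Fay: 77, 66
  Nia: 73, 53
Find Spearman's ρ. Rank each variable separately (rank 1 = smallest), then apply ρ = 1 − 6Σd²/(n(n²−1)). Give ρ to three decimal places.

-0.321

Ranks of variable 1: 6, 2, 4, 1, 7, 5, 3
Ranks of variable 2: 6, 7, 4, 5, 2, 3, 1
d = r₁ − r₂: 0, -5, 0, -4, 5, 2, 2
d²: 0, 25, 0, 16, 25, 4, 4; Σd² = 74
ρ = 1 − 6·74/(7·48) = 1 − 444/336 = -0.321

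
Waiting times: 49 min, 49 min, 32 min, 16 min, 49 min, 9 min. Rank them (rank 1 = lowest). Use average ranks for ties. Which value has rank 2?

16

Sorted (ascending): 9, 16, 32, 49, 49, 49
The 3 values of 49 occupy positions 4–6 → average rank 5.
Rank 2 → value 16.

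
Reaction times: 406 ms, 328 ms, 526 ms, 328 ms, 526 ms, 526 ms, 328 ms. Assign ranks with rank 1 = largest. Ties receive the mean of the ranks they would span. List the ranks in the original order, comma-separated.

4, 6, 2, 6, 2, 2, 6

Sorted (descending): 526, 526, 526, 406, 328, 328, 328
The 3 values of 526 occupy positions 1–3 → average rank 2.
The 3 values of 328 occupy positions 5–7 → average rank 6.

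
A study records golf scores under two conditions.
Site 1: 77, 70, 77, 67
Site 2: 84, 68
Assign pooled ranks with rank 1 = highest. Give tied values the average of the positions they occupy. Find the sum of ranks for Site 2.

Sorted (descending): 84, 77, 77, 70, 68, 67
The 2 values of 77 occupy positions 2–3 → average rank (2+3)/2 = 2.5.
Site 2 values → pooled ranks: 84→1, 68→5
Rank sum = 1 + 5 = 6

6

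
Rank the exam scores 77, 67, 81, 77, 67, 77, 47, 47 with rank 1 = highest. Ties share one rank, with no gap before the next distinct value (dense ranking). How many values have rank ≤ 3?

Sorted (descending): 81, 77, 77, 77, 67, 67, 47, 47
The 3 values of 77 share dense rank 2.
The 2 values of 67 share dense rank 3.
The 2 values of 47 share dense rank 4.
Remaining distinct values take the next consecutive integers.
Ranks ≤ 3: {1, 2, 2, 2, 3, 3} → 6 values.

6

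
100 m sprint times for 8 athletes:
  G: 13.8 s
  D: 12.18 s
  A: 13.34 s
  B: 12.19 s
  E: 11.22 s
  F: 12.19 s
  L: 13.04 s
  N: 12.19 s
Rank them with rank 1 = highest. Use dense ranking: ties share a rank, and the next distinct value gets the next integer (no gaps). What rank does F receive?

Sorted (descending): 13.8, 13.34, 13.04, 12.19, 12.19, 12.19, 12.18, 11.22
The 3 values of 12.19 share dense rank 4.
Remaining distinct values take the next consecutive integers.
F has value 12.19 s → rank 4.

4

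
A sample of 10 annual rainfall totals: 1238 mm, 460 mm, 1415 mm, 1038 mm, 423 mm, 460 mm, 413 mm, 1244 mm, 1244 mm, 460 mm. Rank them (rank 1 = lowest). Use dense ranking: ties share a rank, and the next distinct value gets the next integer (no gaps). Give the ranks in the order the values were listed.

Sorted (ascending): 413, 423, 460, 460, 460, 1038, 1238, 1244, 1244, 1415
The 3 values of 460 share dense rank 3.
The 2 values of 1244 share dense rank 6.
Remaining distinct values take the next consecutive integers.

5, 3, 7, 4, 2, 3, 1, 6, 6, 3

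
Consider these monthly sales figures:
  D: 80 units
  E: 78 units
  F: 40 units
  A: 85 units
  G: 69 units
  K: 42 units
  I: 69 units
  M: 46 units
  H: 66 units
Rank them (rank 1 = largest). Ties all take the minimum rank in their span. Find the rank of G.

Sorted (descending): 85, 80, 78, 69, 69, 66, 46, 42, 40
The 2 values of 69 occupy positions 4–5 → each gets rank 4.
G has value 69 units → rank 4.

4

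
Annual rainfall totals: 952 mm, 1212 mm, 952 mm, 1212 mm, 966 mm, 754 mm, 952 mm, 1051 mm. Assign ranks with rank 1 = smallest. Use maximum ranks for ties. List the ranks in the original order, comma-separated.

Sorted (ascending): 754, 952, 952, 952, 966, 1051, 1212, 1212
The 3 values of 952 occupy positions 2–4 → each gets rank 4.
The 2 values of 1212 occupy positions 7–8 → each gets rank 8.

4, 8, 4, 8, 5, 1, 4, 6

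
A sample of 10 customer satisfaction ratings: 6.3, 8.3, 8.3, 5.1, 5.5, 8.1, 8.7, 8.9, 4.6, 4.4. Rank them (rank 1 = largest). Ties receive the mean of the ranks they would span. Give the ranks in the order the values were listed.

Sorted (descending): 8.9, 8.7, 8.3, 8.3, 8.1, 6.3, 5.5, 5.1, 4.6, 4.4
The 2 values of 8.3 occupy positions 3–4 → average rank (3+4)/2 = 3.5.

6, 3.5, 3.5, 8, 7, 5, 2, 1, 9, 10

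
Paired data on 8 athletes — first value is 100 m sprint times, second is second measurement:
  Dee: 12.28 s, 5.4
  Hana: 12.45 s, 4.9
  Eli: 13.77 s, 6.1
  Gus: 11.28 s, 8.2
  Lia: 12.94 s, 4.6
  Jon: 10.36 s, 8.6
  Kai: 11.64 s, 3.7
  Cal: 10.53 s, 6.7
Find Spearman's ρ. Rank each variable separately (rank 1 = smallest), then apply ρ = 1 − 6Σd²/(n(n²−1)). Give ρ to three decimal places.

Ranks of variable 1: 5, 6, 8, 3, 7, 1, 4, 2
Ranks of variable 2: 4, 3, 5, 7, 2, 8, 1, 6
d = r₁ − r₂: 1, 3, 3, -4, 5, -7, 3, -4
d²: 1, 9, 9, 16, 25, 49, 9, 16; Σd² = 134
ρ = 1 − 6·134/(8·63) = 1 − 804/504 = -0.595

-0.595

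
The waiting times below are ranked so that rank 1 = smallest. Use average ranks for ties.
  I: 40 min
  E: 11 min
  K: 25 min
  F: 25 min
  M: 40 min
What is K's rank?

2.5

Sorted (ascending): 11, 25, 25, 40, 40
The 2 values of 25 occupy positions 2–3 → average rank (2+3)/2 = 2.5.
The 2 values of 40 occupy positions 4–5 → average rank (4+5)/2 = 4.5.
K has value 25 min → rank 2.5.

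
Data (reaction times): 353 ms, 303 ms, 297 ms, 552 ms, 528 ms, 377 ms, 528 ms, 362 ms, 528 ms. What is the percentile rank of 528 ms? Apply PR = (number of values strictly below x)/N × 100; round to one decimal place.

55.6

N = 9.
Strictly below 528: 5. Equal to 528: 3.
PR = 5/9 × 100 = 55.6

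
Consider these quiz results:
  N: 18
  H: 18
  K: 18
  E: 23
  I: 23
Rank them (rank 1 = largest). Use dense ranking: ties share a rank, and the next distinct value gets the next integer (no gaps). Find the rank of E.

1

Sorted (descending): 23, 23, 18, 18, 18
The 2 values of 23 share dense rank 1.
The 3 values of 18 share dense rank 2.
E has value 23 → rank 1.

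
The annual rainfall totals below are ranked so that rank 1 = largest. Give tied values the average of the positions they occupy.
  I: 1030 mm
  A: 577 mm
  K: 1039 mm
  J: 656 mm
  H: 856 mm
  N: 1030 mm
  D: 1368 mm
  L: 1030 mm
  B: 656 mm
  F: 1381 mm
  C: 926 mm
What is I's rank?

5

Sorted (descending): 1381, 1368, 1039, 1030, 1030, 1030, 926, 856, 656, 656, 577
The 3 values of 1030 occupy positions 4–6 → average rank 5.
The 2 values of 656 occupy positions 9–10 → average rank (9+10)/2 = 9.5.
I has value 1030 mm → rank 5.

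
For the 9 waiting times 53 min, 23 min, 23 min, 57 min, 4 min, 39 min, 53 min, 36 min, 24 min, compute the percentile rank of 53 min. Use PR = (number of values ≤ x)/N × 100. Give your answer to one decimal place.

N = 9.
Strictly below 53: 6. Equal to 53: 2.
PR = 8/9 × 100 = 88.9

88.9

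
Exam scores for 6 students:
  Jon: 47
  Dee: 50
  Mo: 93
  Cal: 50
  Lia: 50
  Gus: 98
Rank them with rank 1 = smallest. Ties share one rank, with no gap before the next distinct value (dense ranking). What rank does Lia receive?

2

Sorted (ascending): 47, 50, 50, 50, 93, 98
The 3 values of 50 share dense rank 2.
Remaining distinct values take the next consecutive integers.
Lia has value 50 → rank 2.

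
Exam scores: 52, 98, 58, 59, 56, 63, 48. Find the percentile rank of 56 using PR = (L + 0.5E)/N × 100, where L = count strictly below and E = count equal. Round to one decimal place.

N = 7.
Strictly below 56: 2. Equal to 56: 1.
PR = (2 + 0.5·1)/7 × 100 = 35.7

35.7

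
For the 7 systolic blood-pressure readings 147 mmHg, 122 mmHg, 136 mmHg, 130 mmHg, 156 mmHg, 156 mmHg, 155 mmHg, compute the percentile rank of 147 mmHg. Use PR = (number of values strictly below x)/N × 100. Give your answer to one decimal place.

N = 7.
Strictly below 147: 3. Equal to 147: 1.
PR = 3/7 × 100 = 42.9

42.9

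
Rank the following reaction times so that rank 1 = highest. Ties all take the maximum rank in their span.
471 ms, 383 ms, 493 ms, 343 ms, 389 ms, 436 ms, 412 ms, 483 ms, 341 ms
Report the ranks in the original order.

Sorted (descending): 493, 483, 471, 436, 412, 389, 383, 343, 341
No ties — each value takes its position as its rank.

3, 7, 1, 8, 6, 4, 5, 2, 9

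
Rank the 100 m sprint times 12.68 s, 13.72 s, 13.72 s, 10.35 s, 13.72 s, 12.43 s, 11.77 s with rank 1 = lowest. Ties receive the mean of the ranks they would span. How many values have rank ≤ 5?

4

Sorted (ascending): 10.35, 11.77, 12.43, 12.68, 13.72, 13.72, 13.72
The 3 values of 13.72 occupy positions 5–7 → average rank 6.
Ranks ≤ 5: {1, 2, 3, 4} → 4 values.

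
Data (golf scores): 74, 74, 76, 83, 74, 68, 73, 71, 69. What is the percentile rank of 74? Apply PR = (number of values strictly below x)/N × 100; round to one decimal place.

N = 9.
Strictly below 74: 4. Equal to 74: 3.
PR = 4/9 × 100 = 44.4

44.4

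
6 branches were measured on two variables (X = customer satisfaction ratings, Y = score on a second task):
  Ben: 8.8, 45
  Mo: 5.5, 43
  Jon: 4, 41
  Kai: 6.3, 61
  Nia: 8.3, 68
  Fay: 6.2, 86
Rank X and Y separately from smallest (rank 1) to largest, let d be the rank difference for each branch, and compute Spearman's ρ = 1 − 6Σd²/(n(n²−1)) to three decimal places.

0.486

Ranks of variable 1: 6, 2, 1, 4, 5, 3
Ranks of variable 2: 3, 2, 1, 4, 5, 6
d = r₁ − r₂: 3, 0, 0, 0, 0, -3
d²: 9, 0, 0, 0, 0, 9; Σd² = 18
ρ = 1 − 6·18/(6·35) = 1 − 108/210 = 0.486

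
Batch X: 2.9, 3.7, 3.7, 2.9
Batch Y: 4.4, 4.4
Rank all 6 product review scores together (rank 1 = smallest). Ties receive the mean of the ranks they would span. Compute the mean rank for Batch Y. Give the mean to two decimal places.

5.50

Sorted (ascending): 2.9, 2.9, 3.7, 3.7, 4.4, 4.4
The 2 values of 2.9 occupy positions 1–2 → average rank (1+2)/2 = 1.5.
The 2 values of 3.7 occupy positions 3–4 → average rank (3+4)/2 = 3.5.
The 2 values of 4.4 occupy positions 5–6 → average rank (5+6)/2 = 5.5.
Batch Y values → pooled ranks: 4.4→5.5, 4.4→5.5
Mean rank = (5.5 + 5.5) / 2 = 5.50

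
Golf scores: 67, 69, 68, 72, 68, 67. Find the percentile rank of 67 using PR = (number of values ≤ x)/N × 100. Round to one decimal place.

33.3

N = 6.
Strictly below 67: 0. Equal to 67: 2.
PR = 2/6 × 100 = 33.3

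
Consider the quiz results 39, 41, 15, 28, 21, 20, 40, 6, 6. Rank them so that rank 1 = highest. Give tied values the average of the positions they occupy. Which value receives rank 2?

40

Sorted (descending): 41, 40, 39, 28, 21, 20, 15, 6, 6
The 2 values of 6 occupy positions 8–9 → average rank (8+9)/2 = 8.5.
Rank 2 → value 40.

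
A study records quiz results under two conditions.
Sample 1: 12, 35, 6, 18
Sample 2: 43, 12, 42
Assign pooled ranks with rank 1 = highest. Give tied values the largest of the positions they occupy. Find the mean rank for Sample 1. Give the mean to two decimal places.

Sorted (descending): 43, 42, 35, 18, 12, 12, 6
The 2 values of 12 occupy positions 5–6 → each gets rank 6.
Sample 1 values → pooled ranks: 12→6, 35→3, 6→7, 18→4
Mean rank = (6 + 3 + 7 + 4) / 4 = 5.00

5.00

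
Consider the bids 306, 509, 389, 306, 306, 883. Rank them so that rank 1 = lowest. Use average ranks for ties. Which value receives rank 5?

Sorted (ascending): 306, 306, 306, 389, 509, 883
The 3 values of 306 occupy positions 1–3 → average rank 2.
Rank 5 → value 509.

509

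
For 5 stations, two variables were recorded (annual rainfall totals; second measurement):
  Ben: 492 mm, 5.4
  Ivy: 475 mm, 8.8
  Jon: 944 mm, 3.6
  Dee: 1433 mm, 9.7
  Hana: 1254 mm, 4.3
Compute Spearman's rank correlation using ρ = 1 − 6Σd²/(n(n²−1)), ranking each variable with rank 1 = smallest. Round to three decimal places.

Ranks of variable 1: 2, 1, 3, 5, 4
Ranks of variable 2: 3, 4, 1, 5, 2
d = r₁ − r₂: -1, -3, 2, 0, 2
d²: 1, 9, 4, 0, 4; Σd² = 18
ρ = 1 − 6·18/(5·24) = 1 − 108/120 = 0.100

0.100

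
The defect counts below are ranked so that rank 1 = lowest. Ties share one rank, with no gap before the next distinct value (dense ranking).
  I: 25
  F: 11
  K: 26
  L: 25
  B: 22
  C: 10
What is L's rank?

Sorted (ascending): 10, 11, 22, 25, 25, 26
The 2 values of 25 share dense rank 4.
Remaining distinct values take the next consecutive integers.
L has value 25 → rank 4.

4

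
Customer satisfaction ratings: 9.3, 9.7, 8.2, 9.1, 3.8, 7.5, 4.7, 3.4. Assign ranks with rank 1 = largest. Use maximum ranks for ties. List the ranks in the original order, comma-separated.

2, 1, 4, 3, 7, 5, 6, 8

Sorted (descending): 9.7, 9.3, 9.1, 8.2, 7.5, 4.7, 3.8, 3.4
No ties — each value takes its position as its rank.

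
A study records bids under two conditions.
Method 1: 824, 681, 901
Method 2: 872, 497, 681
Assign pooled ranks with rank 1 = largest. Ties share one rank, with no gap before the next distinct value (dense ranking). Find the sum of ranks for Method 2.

Sorted (descending): 901, 872, 824, 681, 681, 497
The 2 values of 681 share dense rank 4.
Remaining distinct values take the next consecutive integers.
Method 2 values → pooled ranks: 872→2, 497→5, 681→4
Rank sum = 2 + 5 + 4 = 11

11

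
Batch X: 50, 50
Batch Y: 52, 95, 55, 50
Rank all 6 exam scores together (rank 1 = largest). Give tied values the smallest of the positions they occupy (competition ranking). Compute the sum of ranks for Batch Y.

10

Sorted (descending): 95, 55, 52, 50, 50, 50
The 3 values of 50 occupy positions 4–6 → each gets rank 4.
Batch Y values → pooled ranks: 52→3, 95→1, 55→2, 50→4
Rank sum = 3 + 1 + 2 + 4 = 10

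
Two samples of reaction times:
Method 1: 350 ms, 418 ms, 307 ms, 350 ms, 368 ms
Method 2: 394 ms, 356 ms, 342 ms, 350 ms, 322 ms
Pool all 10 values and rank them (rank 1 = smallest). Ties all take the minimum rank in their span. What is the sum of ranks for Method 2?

25

Sorted (ascending): 307, 322, 342, 350, 350, 350, 356, 368, 394, 418
The 3 values of 350 occupy positions 4–6 → each gets rank 4.
Method 2 values → pooled ranks: 394→9, 356→7, 342→3, 350→4, 322→2
Rank sum = 9 + 7 + 3 + 4 + 2 = 25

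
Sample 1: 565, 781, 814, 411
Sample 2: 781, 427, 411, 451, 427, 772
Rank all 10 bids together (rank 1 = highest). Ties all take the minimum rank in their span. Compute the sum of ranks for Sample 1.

17

Sorted (descending): 814, 781, 781, 772, 565, 451, 427, 427, 411, 411
The 2 values of 781 occupy positions 2–3 → each gets rank 2.
The 2 values of 427 occupy positions 7–8 → each gets rank 7.
The 2 values of 411 occupy positions 9–10 → each gets rank 9.
Sample 1 values → pooled ranks: 565→5, 781→2, 814→1, 411→9
Rank sum = 5 + 2 + 1 + 9 = 17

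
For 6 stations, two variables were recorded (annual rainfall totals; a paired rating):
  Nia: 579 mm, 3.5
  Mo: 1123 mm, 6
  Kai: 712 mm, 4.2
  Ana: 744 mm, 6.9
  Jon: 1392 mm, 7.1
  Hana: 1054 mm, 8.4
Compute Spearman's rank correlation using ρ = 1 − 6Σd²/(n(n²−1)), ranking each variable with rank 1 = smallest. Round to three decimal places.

Ranks of variable 1: 1, 5, 2, 3, 6, 4
Ranks of variable 2: 1, 3, 2, 4, 5, 6
d = r₁ − r₂: 0, 2, 0, -1, 1, -2
d²: 0, 4, 0, 1, 1, 4; Σd² = 10
ρ = 1 − 6·10/(6·35) = 1 − 60/210 = 0.714

0.714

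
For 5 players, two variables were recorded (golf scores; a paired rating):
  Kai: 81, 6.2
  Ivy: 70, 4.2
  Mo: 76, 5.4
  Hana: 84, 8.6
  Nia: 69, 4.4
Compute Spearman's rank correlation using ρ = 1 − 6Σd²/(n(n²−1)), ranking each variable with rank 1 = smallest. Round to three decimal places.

0.900

Ranks of variable 1: 4, 2, 3, 5, 1
Ranks of variable 2: 4, 1, 3, 5, 2
d = r₁ − r₂: 0, 1, 0, 0, -1
d²: 0, 1, 0, 0, 1; Σd² = 2
ρ = 1 − 6·2/(5·24) = 1 − 12/120 = 0.900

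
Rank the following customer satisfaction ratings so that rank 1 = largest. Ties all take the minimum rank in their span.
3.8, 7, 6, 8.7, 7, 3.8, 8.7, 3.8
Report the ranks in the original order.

Sorted (descending): 8.7, 8.7, 7, 7, 6, 3.8, 3.8, 3.8
The 2 values of 8.7 occupy positions 1–2 → each gets rank 1.
The 2 values of 7 occupy positions 3–4 → each gets rank 3.
The 3 values of 3.8 occupy positions 6–8 → each gets rank 6.

6, 3, 5, 1, 3, 6, 1, 6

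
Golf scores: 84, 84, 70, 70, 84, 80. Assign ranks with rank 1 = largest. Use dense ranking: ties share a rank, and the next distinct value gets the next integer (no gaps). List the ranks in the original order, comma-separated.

1, 1, 3, 3, 1, 2

Sorted (descending): 84, 84, 84, 80, 70, 70
The 3 values of 84 share dense rank 1.
The 2 values of 70 share dense rank 3.
Remaining distinct values take the next consecutive integers.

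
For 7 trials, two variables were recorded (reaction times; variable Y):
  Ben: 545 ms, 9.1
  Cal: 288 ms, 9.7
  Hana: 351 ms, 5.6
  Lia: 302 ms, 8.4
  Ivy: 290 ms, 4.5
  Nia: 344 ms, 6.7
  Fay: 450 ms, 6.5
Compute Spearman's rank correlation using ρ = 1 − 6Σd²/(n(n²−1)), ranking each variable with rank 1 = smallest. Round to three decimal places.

-0.071

Ranks of variable 1: 7, 1, 5, 3, 2, 4, 6
Ranks of variable 2: 6, 7, 2, 5, 1, 4, 3
d = r₁ − r₂: 1, -6, 3, -2, 1, 0, 3
d²: 1, 36, 9, 4, 1, 0, 9; Σd² = 60
ρ = 1 − 6·60/(7·48) = 1 − 360/336 = -0.071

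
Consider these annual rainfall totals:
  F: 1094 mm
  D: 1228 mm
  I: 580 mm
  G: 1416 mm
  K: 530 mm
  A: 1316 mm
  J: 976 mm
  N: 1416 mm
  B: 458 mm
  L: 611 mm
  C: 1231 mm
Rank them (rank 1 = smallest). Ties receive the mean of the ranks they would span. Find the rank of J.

Sorted (ascending): 458, 530, 580, 611, 976, 1094, 1228, 1231, 1316, 1416, 1416
The 2 values of 1416 occupy positions 10–11 → average rank (10+11)/2 = 10.5.
J has value 976 mm → rank 5.

5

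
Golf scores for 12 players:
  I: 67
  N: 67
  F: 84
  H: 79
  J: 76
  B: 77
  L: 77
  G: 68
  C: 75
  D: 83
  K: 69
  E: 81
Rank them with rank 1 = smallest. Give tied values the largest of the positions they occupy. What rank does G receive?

Sorted (ascending): 67, 67, 68, 69, 75, 76, 77, 77, 79, 81, 83, 84
The 2 values of 67 occupy positions 1–2 → each gets rank 2.
The 2 values of 77 occupy positions 7–8 → each gets rank 8.
G has value 68 → rank 3.

3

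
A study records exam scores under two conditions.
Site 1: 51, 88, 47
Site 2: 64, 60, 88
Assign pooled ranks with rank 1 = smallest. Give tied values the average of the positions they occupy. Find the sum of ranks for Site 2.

Sorted (ascending): 47, 51, 60, 64, 88, 88
The 2 values of 88 occupy positions 5–6 → average rank (5+6)/2 = 5.5.
Site 2 values → pooled ranks: 64→4, 60→3, 88→5.5
Rank sum = 4 + 3 + 5.5 = 12.5

12.5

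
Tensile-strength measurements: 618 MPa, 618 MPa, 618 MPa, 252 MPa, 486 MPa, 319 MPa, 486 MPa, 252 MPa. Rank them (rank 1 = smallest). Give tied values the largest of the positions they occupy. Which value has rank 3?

Sorted (ascending): 252, 252, 319, 486, 486, 618, 618, 618
The 2 values of 252 occupy positions 1–2 → each gets rank 2.
The 2 values of 486 occupy positions 4–5 → each gets rank 5.
The 3 values of 618 occupy positions 6–8 → each gets rank 8.
Rank 3 → value 319.

319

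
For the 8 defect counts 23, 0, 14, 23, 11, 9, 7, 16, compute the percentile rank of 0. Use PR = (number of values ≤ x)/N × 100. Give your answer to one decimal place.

12.5

N = 8.
Strictly below 0: 0. Equal to 0: 1.
PR = 1/8 × 100 = 12.5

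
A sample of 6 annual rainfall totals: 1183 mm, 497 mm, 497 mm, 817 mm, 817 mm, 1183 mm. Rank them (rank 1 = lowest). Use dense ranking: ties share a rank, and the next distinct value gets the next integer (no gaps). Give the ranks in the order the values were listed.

3, 1, 1, 2, 2, 3

Sorted (ascending): 497, 497, 817, 817, 1183, 1183
The 2 values of 497 share dense rank 1.
The 2 values of 817 share dense rank 2.
The 2 values of 1183 share dense rank 3.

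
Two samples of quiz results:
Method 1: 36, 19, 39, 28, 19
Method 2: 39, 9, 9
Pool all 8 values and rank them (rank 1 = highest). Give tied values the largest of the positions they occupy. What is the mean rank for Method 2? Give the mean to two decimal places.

Sorted (descending): 39, 39, 36, 28, 19, 19, 9, 9
The 2 values of 39 occupy positions 1–2 → each gets rank 2.
The 2 values of 19 occupy positions 5–6 → each gets rank 6.
The 2 values of 9 occupy positions 7–8 → each gets rank 8.
Method 2 values → pooled ranks: 39→2, 9→8, 9→8
Mean rank = (2 + 8 + 8) / 3 = 6.00

6.00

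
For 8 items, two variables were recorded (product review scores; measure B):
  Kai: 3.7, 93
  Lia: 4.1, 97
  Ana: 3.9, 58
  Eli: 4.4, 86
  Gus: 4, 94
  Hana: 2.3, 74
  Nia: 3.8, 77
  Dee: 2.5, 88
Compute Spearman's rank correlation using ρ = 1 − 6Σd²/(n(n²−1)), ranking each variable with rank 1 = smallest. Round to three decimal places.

Ranks of variable 1: 3, 7, 5, 8, 6, 1, 4, 2
Ranks of variable 2: 6, 8, 1, 4, 7, 2, 3, 5
d = r₁ − r₂: -3, -1, 4, 4, -1, -1, 1, -3
d²: 9, 1, 16, 16, 1, 1, 1, 9; Σd² = 54
ρ = 1 − 6·54/(8·63) = 1 − 324/504 = 0.357

0.357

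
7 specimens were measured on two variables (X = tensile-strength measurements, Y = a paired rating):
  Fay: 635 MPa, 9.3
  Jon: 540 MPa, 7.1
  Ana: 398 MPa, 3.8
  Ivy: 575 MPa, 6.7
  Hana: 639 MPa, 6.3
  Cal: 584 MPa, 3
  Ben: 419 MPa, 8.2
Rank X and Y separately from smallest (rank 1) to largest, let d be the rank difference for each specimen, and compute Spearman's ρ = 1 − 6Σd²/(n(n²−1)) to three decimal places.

Ranks of variable 1: 6, 3, 1, 4, 7, 5, 2
Ranks of variable 2: 7, 5, 2, 4, 3, 1, 6
d = r₁ − r₂: -1, -2, -1, 0, 4, 4, -4
d²: 1, 4, 1, 0, 16, 16, 16; Σd² = 54
ρ = 1 − 6·54/(7·48) = 1 − 324/336 = 0.036

0.036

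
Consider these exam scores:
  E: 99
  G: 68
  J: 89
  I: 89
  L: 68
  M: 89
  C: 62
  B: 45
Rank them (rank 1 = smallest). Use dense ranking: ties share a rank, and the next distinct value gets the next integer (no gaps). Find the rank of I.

4

Sorted (ascending): 45, 62, 68, 68, 89, 89, 89, 99
The 2 values of 68 share dense rank 3.
The 3 values of 89 share dense rank 4.
Remaining distinct values take the next consecutive integers.
I has value 89 → rank 4.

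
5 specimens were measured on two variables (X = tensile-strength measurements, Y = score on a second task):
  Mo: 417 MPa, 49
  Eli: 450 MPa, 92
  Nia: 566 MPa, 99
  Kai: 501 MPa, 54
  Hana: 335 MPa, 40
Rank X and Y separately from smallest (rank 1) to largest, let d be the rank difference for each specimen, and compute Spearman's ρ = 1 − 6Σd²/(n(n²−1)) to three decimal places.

Ranks of variable 1: 2, 3, 5, 4, 1
Ranks of variable 2: 2, 4, 5, 3, 1
d = r₁ − r₂: 0, -1, 0, 1, 0
d²: 0, 1, 0, 1, 0; Σd² = 2
ρ = 1 − 6·2/(5·24) = 1 − 12/120 = 0.900

0.900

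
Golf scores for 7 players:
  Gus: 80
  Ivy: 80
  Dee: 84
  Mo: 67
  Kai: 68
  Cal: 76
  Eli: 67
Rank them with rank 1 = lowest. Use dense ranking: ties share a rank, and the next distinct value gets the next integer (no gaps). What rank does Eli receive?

1

Sorted (ascending): 67, 67, 68, 76, 80, 80, 84
The 2 values of 67 share dense rank 1.
The 2 values of 80 share dense rank 4.
Remaining distinct values take the next consecutive integers.
Eli has value 67 → rank 1.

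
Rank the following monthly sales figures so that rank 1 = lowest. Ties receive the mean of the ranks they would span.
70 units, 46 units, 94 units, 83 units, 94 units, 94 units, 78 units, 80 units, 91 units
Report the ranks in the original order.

2, 1, 8, 5, 8, 8, 3, 4, 6

Sorted (ascending): 46, 70, 78, 80, 83, 91, 94, 94, 94
The 3 values of 94 occupy positions 7–9 → average rank 8.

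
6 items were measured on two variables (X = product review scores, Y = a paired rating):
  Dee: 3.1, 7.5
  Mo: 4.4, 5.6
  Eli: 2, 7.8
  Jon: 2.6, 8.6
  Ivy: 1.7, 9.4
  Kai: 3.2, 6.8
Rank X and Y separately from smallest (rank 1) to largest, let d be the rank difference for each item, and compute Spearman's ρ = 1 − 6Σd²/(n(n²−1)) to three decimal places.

Ranks of variable 1: 4, 6, 2, 3, 1, 5
Ranks of variable 2: 3, 1, 4, 5, 6, 2
d = r₁ − r₂: 1, 5, -2, -2, -5, 3
d²: 1, 25, 4, 4, 25, 9; Σd² = 68
ρ = 1 − 6·68/(6·35) = 1 − 408/210 = -0.943

-0.943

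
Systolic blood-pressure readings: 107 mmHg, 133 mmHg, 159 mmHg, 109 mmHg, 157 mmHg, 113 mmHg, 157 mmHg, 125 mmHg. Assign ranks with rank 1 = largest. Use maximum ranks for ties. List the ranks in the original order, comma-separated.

8, 4, 1, 7, 3, 6, 3, 5

Sorted (descending): 159, 157, 157, 133, 125, 113, 109, 107
The 2 values of 157 occupy positions 2–3 → each gets rank 3.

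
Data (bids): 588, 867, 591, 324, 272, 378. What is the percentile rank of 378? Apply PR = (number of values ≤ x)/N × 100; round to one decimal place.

50.0

N = 6.
Strictly below 378: 2. Equal to 378: 1.
PR = 3/6 × 100 = 50.0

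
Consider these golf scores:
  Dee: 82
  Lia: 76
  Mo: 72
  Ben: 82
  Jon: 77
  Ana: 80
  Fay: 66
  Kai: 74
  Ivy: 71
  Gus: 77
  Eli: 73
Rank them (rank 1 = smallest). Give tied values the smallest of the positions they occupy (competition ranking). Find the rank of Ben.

10

Sorted (ascending): 66, 71, 72, 73, 74, 76, 77, 77, 80, 82, 82
The 2 values of 77 occupy positions 7–8 → each gets rank 7.
The 2 values of 82 occupy positions 10–11 → each gets rank 10.
Ben has value 82 → rank 10.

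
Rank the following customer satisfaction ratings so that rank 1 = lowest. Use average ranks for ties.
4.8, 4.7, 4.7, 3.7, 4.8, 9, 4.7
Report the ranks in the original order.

5.5, 3, 3, 1, 5.5, 7, 3

Sorted (ascending): 3.7, 4.7, 4.7, 4.7, 4.8, 4.8, 9
The 3 values of 4.7 occupy positions 2–4 → average rank 3.
The 2 values of 4.8 occupy positions 5–6 → average rank (5+6)/2 = 5.5.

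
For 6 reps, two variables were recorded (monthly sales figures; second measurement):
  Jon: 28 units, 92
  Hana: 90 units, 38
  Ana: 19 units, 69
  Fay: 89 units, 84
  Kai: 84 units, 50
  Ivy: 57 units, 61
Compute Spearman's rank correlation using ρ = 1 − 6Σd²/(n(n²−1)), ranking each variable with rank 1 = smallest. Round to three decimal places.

Ranks of variable 1: 2, 6, 1, 5, 4, 3
Ranks of variable 2: 6, 1, 4, 5, 2, 3
d = r₁ − r₂: -4, 5, -3, 0, 2, 0
d²: 16, 25, 9, 0, 4, 0; Σd² = 54
ρ = 1 − 6·54/(6·35) = 1 − 324/210 = -0.543

-0.543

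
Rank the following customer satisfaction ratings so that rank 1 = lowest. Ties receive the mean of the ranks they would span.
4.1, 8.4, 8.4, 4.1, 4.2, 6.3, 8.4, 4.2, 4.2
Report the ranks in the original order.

Sorted (ascending): 4.1, 4.1, 4.2, 4.2, 4.2, 6.3, 8.4, 8.4, 8.4
The 2 values of 4.1 occupy positions 1–2 → average rank (1+2)/2 = 1.5.
The 3 values of 4.2 occupy positions 3–5 → average rank 4.
The 3 values of 8.4 occupy positions 7–9 → average rank 8.

1.5, 8, 8, 1.5, 4, 6, 8, 4, 4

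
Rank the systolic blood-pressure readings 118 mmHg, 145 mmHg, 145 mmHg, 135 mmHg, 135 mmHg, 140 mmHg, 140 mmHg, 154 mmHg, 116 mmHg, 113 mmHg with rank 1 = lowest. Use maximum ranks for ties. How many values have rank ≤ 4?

Sorted (ascending): 113, 116, 118, 135, 135, 140, 140, 145, 145, 154
The 2 values of 135 occupy positions 4–5 → each gets rank 5.
The 2 values of 140 occupy positions 6–7 → each gets rank 7.
The 2 values of 145 occupy positions 8–9 → each gets rank 9.
Ranks ≤ 4: {1, 2, 3} → 3 values.

3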